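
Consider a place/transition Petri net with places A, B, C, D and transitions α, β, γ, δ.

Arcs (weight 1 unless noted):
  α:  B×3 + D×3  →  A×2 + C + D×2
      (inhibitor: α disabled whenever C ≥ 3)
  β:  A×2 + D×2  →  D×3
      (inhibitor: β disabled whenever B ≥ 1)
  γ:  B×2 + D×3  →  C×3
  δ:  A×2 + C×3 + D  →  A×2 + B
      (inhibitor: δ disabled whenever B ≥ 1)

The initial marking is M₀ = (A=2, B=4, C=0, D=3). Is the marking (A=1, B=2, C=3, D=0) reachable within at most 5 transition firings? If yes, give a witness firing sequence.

depth 0: 1 marking
depth 1: 3 markings reached so far
depth 2: 3 markings reached so far
(frontier empty at depth 2; search complete)
target is not among the 3 markings reachable within 5 steps

NO — not reachable within 5 firings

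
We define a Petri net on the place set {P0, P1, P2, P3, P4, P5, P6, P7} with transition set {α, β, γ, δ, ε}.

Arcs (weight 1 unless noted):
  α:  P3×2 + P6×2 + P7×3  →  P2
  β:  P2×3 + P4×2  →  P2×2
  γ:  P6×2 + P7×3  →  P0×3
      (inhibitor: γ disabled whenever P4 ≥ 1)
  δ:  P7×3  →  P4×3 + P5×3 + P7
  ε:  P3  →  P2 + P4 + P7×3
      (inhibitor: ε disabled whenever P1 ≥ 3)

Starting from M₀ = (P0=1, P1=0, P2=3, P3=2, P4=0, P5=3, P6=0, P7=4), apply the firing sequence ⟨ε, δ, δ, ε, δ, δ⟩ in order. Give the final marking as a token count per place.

step 1: fire ε:  (P0=1, P1=0, P2=3, P3=2, P4=0, P5=3, P6=0, P7=4) → (P0=1, P1=0, P2=4, P3=1, P4=1, P5=3, P6=0, P7=7)
step 2: fire δ:  (P0=1, P1=0, P2=4, P3=1, P4=1, P5=3, P6=0, P7=7) → (P0=1, P1=0, P2=4, P3=1, P4=4, P5=6, P6=0, P7=5)
step 3: fire δ:  (P0=1, P1=0, P2=4, P3=1, P4=4, P5=6, P6=0, P7=5) → (P0=1, P1=0, P2=4, P3=1, P4=7, P5=9, P6=0, P7=3)
step 4: fire ε:  (P0=1, P1=0, P2=4, P3=1, P4=7, P5=9, P6=0, P7=3) → (P0=1, P1=0, P2=5, P3=0, P4=8, P5=9, P6=0, P7=6)
step 5: fire δ:  (P0=1, P1=0, P2=5, P3=0, P4=8, P5=9, P6=0, P7=6) → (P0=1, P1=0, P2=5, P3=0, P4=11, P5=12, P6=0, P7=4)
step 6: fire δ:  (P0=1, P1=0, P2=5, P3=0, P4=11, P5=12, P6=0, P7=4) → (P0=1, P1=0, P2=5, P3=0, P4=14, P5=15, P6=0, P7=2)

(P0=1, P1=0, P2=5, P3=0, P4=14, P5=15, P6=0, P7=2)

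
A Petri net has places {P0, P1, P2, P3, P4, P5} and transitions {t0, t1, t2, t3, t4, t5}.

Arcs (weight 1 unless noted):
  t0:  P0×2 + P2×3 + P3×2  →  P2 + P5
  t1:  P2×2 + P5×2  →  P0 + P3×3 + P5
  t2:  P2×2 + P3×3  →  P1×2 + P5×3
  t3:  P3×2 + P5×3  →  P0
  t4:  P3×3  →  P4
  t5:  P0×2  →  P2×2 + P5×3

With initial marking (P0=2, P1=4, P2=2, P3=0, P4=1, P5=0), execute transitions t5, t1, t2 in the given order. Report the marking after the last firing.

step 1: fire t5:  (P0=2, P1=4, P2=2, P3=0, P4=1, P5=0) → (P0=0, P1=4, P2=4, P3=0, P4=1, P5=3)
step 2: fire t1:  (P0=0, P1=4, P2=4, P3=0, P4=1, P5=3) → (P0=1, P1=4, P2=2, P3=3, P4=1, P5=2)
step 3: fire t2:  (P0=1, P1=4, P2=2, P3=3, P4=1, P5=2) → (P0=1, P1=6, P2=0, P3=0, P4=1, P5=5)

(P0=1, P1=6, P2=0, P3=0, P4=1, P5=5)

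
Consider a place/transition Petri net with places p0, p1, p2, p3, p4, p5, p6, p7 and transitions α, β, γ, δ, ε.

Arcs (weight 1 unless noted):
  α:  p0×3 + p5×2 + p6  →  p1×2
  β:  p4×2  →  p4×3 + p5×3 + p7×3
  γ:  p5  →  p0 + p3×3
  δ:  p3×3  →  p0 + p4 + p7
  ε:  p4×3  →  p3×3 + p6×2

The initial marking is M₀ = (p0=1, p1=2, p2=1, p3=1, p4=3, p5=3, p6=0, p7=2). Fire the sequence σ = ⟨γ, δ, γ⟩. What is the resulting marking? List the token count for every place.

step 1: fire γ:  (p0=1, p1=2, p2=1, p3=1, p4=3, p5=3, p6=0, p7=2) → (p0=2, p1=2, p2=1, p3=4, p4=3, p5=2, p6=0, p7=2)
step 2: fire δ:  (p0=2, p1=2, p2=1, p3=4, p4=3, p5=2, p6=0, p7=2) → (p0=3, p1=2, p2=1, p3=1, p4=4, p5=2, p6=0, p7=3)
step 3: fire γ:  (p0=3, p1=2, p2=1, p3=1, p4=4, p5=2, p6=0, p7=3) → (p0=4, p1=2, p2=1, p3=4, p4=4, p5=1, p6=0, p7=3)

(p0=4, p1=2, p2=1, p3=4, p4=4, p5=1, p6=0, p7=3)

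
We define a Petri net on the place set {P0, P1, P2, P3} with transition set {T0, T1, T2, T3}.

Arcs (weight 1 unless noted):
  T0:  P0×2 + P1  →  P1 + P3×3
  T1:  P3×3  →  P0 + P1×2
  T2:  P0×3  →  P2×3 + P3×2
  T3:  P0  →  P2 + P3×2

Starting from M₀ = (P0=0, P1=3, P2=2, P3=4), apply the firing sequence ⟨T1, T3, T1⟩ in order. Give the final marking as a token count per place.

(P0=1, P1=7, P2=3, P3=0)

step 1: fire T1:  (P0=0, P1=3, P2=2, P3=4) → (P0=1, P1=5, P2=2, P3=1)
step 2: fire T3:  (P0=1, P1=5, P2=2, P3=1) → (P0=0, P1=5, P2=3, P3=3)
step 3: fire T1:  (P0=0, P1=5, P2=3, P3=3) → (P0=1, P1=7, P2=3, P3=0)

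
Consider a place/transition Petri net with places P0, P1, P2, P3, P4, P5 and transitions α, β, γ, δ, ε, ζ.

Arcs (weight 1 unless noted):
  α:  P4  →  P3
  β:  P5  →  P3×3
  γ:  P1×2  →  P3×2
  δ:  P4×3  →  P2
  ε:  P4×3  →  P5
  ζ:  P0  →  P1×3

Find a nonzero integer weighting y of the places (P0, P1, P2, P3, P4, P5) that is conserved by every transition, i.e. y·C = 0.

y = (P0:3, P1:1, P2:3, P3:1, P4:1, P5:3)

Incidence matrix C (rows=places, cols=transitions):
        α    β    γ    δ    ε    ζ
   P0   0    0    0    0    0   -1
   P1   0    0   -2    0    0    3
   P2   0    0    0    1    0    0
   P3   1    3    2    0    0    0
   P4  -1    0    0   -3   -3    0
   P5   0   -1    0    0    1    0

Candidate y = [3, 1, 3, 1, 1, 3]; check y·C column-wise:
  col α: 3·0 + 1·0 + 3·0 + 1·1 + 1·-1 + 3·0 = 0
  col β: 3·0 + 1·0 + 3·0 + 1·3 + 1·0 + 3·-1 = 0
  col γ: 3·0 + 1·-2 + 3·0 + 1·2 + 1·0 + 3·0 = 0
  col δ: 3·0 + 1·0 + 3·1 + 1·0 + 1·-3 + 3·0 = 0
  col ε: 3·0 + 1·0 + 3·0 + 1·0 + 1·-3 + 3·1 = 0
  col ζ: 3·-1 + 1·3 + 3·0 + 1·0 + 1·0 + 3·0 = 0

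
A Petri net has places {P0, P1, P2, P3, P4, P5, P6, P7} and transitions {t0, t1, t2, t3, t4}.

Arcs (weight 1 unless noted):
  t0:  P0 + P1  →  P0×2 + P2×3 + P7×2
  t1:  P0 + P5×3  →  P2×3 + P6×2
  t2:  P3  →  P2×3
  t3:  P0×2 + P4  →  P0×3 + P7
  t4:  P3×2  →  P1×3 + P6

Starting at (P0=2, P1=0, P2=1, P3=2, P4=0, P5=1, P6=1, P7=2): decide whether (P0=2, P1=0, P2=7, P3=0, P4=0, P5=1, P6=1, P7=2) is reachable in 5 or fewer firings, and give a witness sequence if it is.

step 1: fire t2:  (P0=2, P1=0, P2=1, P3=2, P4=0, P5=1, P6=1, P7=2) → (P0=2, P1=0, P2=4, P3=1, P4=0, P5=1, P6=1, P7=2)
step 2: fire t2:  (P0=2, P1=0, P2=4, P3=1, P4=0, P5=1, P6=1, P7=2) → (P0=2, P1=0, P2=7, P3=0, P4=0, P5=1, P6=1, P7=2)

YES — reachable via ⟨t2, t2⟩ (2 firings)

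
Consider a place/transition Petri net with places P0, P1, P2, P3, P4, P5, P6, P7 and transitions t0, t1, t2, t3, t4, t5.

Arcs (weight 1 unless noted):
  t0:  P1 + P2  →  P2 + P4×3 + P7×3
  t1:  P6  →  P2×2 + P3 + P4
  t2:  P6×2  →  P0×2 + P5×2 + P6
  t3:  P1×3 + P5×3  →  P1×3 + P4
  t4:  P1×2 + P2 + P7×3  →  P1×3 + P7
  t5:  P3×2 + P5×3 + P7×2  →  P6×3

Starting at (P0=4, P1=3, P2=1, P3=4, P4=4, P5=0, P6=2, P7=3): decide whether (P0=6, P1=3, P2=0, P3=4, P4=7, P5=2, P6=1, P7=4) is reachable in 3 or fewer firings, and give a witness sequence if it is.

step 1: fire t0:  (P0=4, P1=3, P2=1, P3=4, P4=4, P5=0, P6=2, P7=3) → (P0=4, P1=2, P2=1, P3=4, P4=7, P5=0, P6=2, P7=6)
step 2: fire t2:  (P0=4, P1=2, P2=1, P3=4, P4=7, P5=0, P6=2, P7=6) → (P0=6, P1=2, P2=1, P3=4, P4=7, P5=2, P6=1, P7=6)
step 3: fire t4:  (P0=6, P1=2, P2=1, P3=4, P4=7, P5=2, P6=1, P7=6) → (P0=6, P1=3, P2=0, P3=4, P4=7, P5=2, P6=1, P7=4)

YES — reachable via ⟨t0, t2, t4⟩ (3 firings)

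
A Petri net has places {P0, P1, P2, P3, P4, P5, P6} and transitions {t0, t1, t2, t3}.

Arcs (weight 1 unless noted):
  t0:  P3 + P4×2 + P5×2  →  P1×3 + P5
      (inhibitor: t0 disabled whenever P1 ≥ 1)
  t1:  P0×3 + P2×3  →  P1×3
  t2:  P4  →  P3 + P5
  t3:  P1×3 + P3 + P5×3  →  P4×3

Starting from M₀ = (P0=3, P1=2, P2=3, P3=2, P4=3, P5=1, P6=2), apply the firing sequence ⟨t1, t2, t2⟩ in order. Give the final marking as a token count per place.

(P0=0, P1=5, P2=0, P3=4, P4=1, P5=3, P6=2)

step 1: fire t1:  (P0=3, P1=2, P2=3, P3=2, P4=3, P5=1, P6=2) → (P0=0, P1=5, P2=0, P3=2, P4=3, P5=1, P6=2)
step 2: fire t2:  (P0=0, P1=5, P2=0, P3=2, P4=3, P5=1, P6=2) → (P0=0, P1=5, P2=0, P3=3, P4=2, P5=2, P6=2)
step 3: fire t2:  (P0=0, P1=5, P2=0, P3=3, P4=2, P5=2, P6=2) → (P0=0, P1=5, P2=0, P3=4, P4=1, P5=3, P6=2)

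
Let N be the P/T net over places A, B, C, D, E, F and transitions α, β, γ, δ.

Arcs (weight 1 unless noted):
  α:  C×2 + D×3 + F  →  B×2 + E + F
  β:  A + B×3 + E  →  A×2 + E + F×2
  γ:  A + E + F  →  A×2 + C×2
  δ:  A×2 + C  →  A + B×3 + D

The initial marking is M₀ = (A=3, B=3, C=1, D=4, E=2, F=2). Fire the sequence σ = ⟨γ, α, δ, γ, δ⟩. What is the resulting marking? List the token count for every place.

(A=3, B=11, C=1, D=3, E=1, F=0)

step 1: fire γ:  (A=3, B=3, C=1, D=4, E=2, F=2) → (A=4, B=3, C=3, D=4, E=1, F=1)
step 2: fire α:  (A=4, B=3, C=3, D=4, E=1, F=1) → (A=4, B=5, C=1, D=1, E=2, F=1)
step 3: fire δ:  (A=4, B=5, C=1, D=1, E=2, F=1) → (A=3, B=8, C=0, D=2, E=2, F=1)
step 4: fire γ:  (A=3, B=8, C=0, D=2, E=2, F=1) → (A=4, B=8, C=2, D=2, E=1, F=0)
step 5: fire δ:  (A=4, B=8, C=2, D=2, E=1, F=0) → (A=3, B=11, C=1, D=3, E=1, F=0)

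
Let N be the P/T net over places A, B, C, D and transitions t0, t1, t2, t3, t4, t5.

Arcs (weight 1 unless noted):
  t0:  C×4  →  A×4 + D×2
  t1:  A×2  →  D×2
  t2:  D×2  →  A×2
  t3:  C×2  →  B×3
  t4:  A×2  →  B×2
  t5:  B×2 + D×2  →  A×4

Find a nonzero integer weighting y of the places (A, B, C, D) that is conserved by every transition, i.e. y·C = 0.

Incidence matrix C (rows=places, cols=transitions):
       t0   t1   t2   t3   t4   t5
    A   4   -2    2    0   -2    4
    B   0    0    0    3    2   -2
    C  -4    0    0   -2    0    0
    D   2    2   -2    0    0   -2

Candidate y = [2, 2, 3, 2]; check y·C column-wise:
  col t0: 2·4 + 2·0 + 3·-4 + 2·2 = 0
  col t1: 2·-2 + 2·0 + 3·0 + 2·2 = 0
  col t2: 2·2 + 2·0 + 3·0 + 2·-2 = 0
  col t3: 2·0 + 2·3 + 3·-2 + 2·0 = 0
  col t4: 2·-2 + 2·2 + 3·0 + 2·0 = 0
  col t5: 2·4 + 2·-2 + 3·0 + 2·-2 = 0

y = (A:2, B:2, C:3, D:2)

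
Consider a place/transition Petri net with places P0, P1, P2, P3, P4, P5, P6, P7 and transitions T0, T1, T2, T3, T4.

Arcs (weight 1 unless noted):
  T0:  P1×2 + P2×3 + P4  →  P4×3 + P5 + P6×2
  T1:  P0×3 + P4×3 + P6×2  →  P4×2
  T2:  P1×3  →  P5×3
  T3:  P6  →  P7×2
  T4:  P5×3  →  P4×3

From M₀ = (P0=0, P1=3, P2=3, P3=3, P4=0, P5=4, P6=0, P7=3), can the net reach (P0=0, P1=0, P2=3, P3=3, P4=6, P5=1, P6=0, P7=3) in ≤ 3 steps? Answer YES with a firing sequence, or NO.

YES — reachable via ⟨T2, T4, T4⟩ (3 firings)

step 1: fire T2:  (P0=0, P1=3, P2=3, P3=3, P4=0, P5=4, P6=0, P7=3) → (P0=0, P1=0, P2=3, P3=3, P4=0, P5=7, P6=0, P7=3)
step 2: fire T4:  (P0=0, P1=0, P2=3, P3=3, P4=0, P5=7, P6=0, P7=3) → (P0=0, P1=0, P2=3, P3=3, P4=3, P5=4, P6=0, P7=3)
step 3: fire T4:  (P0=0, P1=0, P2=3, P3=3, P4=3, P5=4, P6=0, P7=3) → (P0=0, P1=0, P2=3, P3=3, P4=6, P5=1, P6=0, P7=3)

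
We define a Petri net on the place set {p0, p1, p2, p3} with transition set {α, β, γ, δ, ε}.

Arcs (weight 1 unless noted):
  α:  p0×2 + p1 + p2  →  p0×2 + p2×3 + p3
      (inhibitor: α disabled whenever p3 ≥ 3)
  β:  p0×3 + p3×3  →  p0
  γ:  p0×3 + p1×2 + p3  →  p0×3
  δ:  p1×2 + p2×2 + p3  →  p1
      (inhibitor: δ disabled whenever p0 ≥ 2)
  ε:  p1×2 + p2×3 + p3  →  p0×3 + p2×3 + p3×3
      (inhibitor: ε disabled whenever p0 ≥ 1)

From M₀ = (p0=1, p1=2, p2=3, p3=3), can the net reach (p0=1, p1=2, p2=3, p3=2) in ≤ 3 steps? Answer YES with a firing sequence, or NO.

NO — not reachable within 3 firings

depth 0: 1 marking
depth 1: 2 markings reached so far
depth 2: 2 markings reached so far
(frontier empty at depth 2; search complete)
target is not among the 2 markings reachable within 3 steps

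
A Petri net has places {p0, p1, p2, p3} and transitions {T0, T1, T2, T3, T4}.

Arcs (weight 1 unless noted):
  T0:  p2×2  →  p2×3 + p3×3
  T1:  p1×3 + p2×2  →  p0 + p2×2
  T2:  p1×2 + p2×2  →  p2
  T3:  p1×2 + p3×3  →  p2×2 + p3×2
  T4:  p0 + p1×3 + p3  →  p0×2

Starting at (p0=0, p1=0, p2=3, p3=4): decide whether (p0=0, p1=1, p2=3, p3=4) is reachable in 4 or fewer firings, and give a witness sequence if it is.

NO — not reachable within 4 firings

depth 0: 1 marking
depth 1: 2 markings reached so far
depth 2: 3 markings reached so far
depth 3: 4 markings reached so far
depth 4: 5 markings reached so far
target is not among the 5 markings reachable within 4 steps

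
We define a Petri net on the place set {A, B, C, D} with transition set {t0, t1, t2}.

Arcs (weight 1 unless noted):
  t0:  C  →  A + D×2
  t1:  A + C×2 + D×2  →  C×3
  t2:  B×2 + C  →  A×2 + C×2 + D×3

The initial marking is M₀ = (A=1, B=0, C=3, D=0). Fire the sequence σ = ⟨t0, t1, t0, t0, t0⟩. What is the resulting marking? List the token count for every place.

(A=4, B=0, C=0, D=6)

step 1: fire t0:  (A=1, B=0, C=3, D=0) → (A=2, B=0, C=2, D=2)
step 2: fire t1:  (A=2, B=0, C=2, D=2) → (A=1, B=0, C=3, D=0)
step 3: fire t0:  (A=1, B=0, C=3, D=0) → (A=2, B=0, C=2, D=2)
step 4: fire t0:  (A=2, B=0, C=2, D=2) → (A=3, B=0, C=1, D=4)
step 5: fire t0:  (A=3, B=0, C=1, D=4) → (A=4, B=0, C=0, D=6)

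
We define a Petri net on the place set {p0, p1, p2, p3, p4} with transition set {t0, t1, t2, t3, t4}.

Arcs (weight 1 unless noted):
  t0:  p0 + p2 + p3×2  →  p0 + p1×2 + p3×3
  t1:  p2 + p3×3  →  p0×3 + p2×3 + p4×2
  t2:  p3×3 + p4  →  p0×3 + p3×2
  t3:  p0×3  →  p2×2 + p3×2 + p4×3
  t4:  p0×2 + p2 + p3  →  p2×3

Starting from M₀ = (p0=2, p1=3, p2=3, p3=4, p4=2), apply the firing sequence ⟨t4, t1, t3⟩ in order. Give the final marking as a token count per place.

(p0=0, p1=3, p2=9, p3=2, p4=7)

step 1: fire t4:  (p0=2, p1=3, p2=3, p3=4, p4=2) → (p0=0, p1=3, p2=5, p3=3, p4=2)
step 2: fire t1:  (p0=0, p1=3, p2=5, p3=3, p4=2) → (p0=3, p1=3, p2=7, p3=0, p4=4)
step 3: fire t3:  (p0=3, p1=3, p2=7, p3=0, p4=4) → (p0=0, p1=3, p2=9, p3=2, p4=7)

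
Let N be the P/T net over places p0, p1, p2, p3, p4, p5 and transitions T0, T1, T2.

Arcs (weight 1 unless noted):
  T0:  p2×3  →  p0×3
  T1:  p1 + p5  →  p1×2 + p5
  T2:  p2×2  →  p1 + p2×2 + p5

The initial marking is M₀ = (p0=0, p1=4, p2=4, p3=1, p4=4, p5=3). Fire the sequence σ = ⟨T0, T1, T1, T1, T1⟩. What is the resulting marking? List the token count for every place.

step 1: fire T0:  (p0=0, p1=4, p2=4, p3=1, p4=4, p5=3) → (p0=3, p1=4, p2=1, p3=1, p4=4, p5=3)
step 2: fire T1:  (p0=3, p1=4, p2=1, p3=1, p4=4, p5=3) → (p0=3, p1=5, p2=1, p3=1, p4=4, p5=3)
step 3: fire T1:  (p0=3, p1=5, p2=1, p3=1, p4=4, p5=3) → (p0=3, p1=6, p2=1, p3=1, p4=4, p5=3)
step 4: fire T1:  (p0=3, p1=6, p2=1, p3=1, p4=4, p5=3) → (p0=3, p1=7, p2=1, p3=1, p4=4, p5=3)
step 5: fire T1:  (p0=3, p1=7, p2=1, p3=1, p4=4, p5=3) → (p0=3, p1=8, p2=1, p3=1, p4=4, p5=3)

(p0=3, p1=8, p2=1, p3=1, p4=4, p5=3)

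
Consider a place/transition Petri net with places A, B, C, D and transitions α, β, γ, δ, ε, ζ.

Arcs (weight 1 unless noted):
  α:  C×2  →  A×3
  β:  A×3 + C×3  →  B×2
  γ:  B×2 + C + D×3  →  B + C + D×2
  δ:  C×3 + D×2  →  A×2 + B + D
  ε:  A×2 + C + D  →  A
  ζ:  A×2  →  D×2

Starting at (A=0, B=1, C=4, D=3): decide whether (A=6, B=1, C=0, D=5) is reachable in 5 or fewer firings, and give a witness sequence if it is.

NO — not reachable within 5 firings

depth 0: 1 marking
depth 1: 3 markings reached so far
depth 2: 8 markings reached so far
depth 3: 12 markings reached so far
depth 4: 13 markings reached so far
depth 5: 14 markings reached so far
target is not among the 14 markings reachable within 5 steps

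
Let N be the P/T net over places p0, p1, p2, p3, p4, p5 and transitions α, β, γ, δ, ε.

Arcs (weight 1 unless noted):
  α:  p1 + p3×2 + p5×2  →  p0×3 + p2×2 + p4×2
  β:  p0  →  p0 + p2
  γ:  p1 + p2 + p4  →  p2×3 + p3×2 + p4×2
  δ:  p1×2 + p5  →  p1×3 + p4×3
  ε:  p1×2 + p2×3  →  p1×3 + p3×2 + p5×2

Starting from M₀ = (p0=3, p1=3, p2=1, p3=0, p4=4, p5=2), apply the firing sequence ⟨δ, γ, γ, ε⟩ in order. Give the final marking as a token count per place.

step 1: fire δ:  (p0=3, p1=3, p2=1, p3=0, p4=4, p5=2) → (p0=3, p1=4, p2=1, p3=0, p4=7, p5=1)
step 2: fire γ:  (p0=3, p1=4, p2=1, p3=0, p4=7, p5=1) → (p0=3, p1=3, p2=3, p3=2, p4=8, p5=1)
step 3: fire γ:  (p0=3, p1=3, p2=3, p3=2, p4=8, p5=1) → (p0=3, p1=2, p2=5, p3=4, p4=9, p5=1)
step 4: fire ε:  (p0=3, p1=2, p2=5, p3=4, p4=9, p5=1) → (p0=3, p1=3, p2=2, p3=6, p4=9, p5=3)

(p0=3, p1=3, p2=2, p3=6, p4=9, p5=3)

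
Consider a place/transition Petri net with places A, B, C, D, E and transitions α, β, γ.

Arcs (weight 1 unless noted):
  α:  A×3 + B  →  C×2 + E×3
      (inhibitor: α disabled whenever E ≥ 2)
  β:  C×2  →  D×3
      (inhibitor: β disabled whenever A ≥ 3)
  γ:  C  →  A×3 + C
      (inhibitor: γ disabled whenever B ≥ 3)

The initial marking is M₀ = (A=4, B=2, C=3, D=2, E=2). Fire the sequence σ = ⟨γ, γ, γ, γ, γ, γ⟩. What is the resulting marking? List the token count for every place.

(A=22, B=2, C=3, D=2, E=2)

step 1: fire γ:  (A=4, B=2, C=3, D=2, E=2) → (A=7, B=2, C=3, D=2, E=2)
step 2: fire γ:  (A=7, B=2, C=3, D=2, E=2) → (A=10, B=2, C=3, D=2, E=2)
step 3: fire γ:  (A=10, B=2, C=3, D=2, E=2) → (A=13, B=2, C=3, D=2, E=2)
step 4: fire γ:  (A=13, B=2, C=3, D=2, E=2) → (A=16, B=2, C=3, D=2, E=2)
step 5: fire γ:  (A=16, B=2, C=3, D=2, E=2) → (A=19, B=2, C=3, D=2, E=2)
step 6: fire γ:  (A=19, B=2, C=3, D=2, E=2) → (A=22, B=2, C=3, D=2, E=2)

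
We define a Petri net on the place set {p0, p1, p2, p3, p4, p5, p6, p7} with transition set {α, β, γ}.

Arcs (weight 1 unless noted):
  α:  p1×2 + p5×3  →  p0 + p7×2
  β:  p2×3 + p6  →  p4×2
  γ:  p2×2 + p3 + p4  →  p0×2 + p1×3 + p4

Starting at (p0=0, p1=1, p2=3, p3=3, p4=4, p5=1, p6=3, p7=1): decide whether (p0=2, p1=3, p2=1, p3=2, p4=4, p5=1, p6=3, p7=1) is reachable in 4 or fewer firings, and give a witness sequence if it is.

NO — not reachable within 4 firings

depth 0: 1 marking
depth 1: 3 markings reached so far
depth 2: 3 markings reached so far
(frontier empty at depth 2; search complete)
target is not among the 3 markings reachable within 4 steps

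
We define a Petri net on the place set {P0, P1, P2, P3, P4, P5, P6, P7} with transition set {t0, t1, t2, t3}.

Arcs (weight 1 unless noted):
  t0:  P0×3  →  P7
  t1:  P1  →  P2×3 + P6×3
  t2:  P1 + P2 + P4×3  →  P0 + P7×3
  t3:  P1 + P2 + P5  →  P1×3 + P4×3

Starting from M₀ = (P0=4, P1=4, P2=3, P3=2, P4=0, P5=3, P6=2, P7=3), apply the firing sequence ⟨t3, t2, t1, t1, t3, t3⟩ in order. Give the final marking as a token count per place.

step 1: fire t3:  (P0=4, P1=4, P2=3, P3=2, P4=0, P5=3, P6=2, P7=3) → (P0=4, P1=6, P2=2, P3=2, P4=3, P5=2, P6=2, P7=3)
step 2: fire t2:  (P0=4, P1=6, P2=2, P3=2, P4=3, P5=2, P6=2, P7=3) → (P0=5, P1=5, P2=1, P3=2, P4=0, P5=2, P6=2, P7=6)
step 3: fire t1:  (P0=5, P1=5, P2=1, P3=2, P4=0, P5=2, P6=2, P7=6) → (P0=5, P1=4, P2=4, P3=2, P4=0, P5=2, P6=5, P7=6)
step 4: fire t1:  (P0=5, P1=4, P2=4, P3=2, P4=0, P5=2, P6=5, P7=6) → (P0=5, P1=3, P2=7, P3=2, P4=0, P5=2, P6=8, P7=6)
step 5: fire t3:  (P0=5, P1=3, P2=7, P3=2, P4=0, P5=2, P6=8, P7=6) → (P0=5, P1=5, P2=6, P3=2, P4=3, P5=1, P6=8, P7=6)
step 6: fire t3:  (P0=5, P1=5, P2=6, P3=2, P4=3, P5=1, P6=8, P7=6) → (P0=5, P1=7, P2=5, P3=2, P4=6, P5=0, P6=8, P7=6)

(P0=5, P1=7, P2=5, P3=2, P4=6, P5=0, P6=8, P7=6)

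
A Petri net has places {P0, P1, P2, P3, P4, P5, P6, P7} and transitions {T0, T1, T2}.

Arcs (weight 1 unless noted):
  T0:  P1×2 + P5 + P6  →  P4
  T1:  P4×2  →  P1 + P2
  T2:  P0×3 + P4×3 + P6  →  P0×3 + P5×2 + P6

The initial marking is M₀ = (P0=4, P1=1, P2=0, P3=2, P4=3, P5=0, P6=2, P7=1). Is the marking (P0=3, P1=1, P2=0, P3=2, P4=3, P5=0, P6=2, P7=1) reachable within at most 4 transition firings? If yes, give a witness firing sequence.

NO — not reachable within 4 firings

depth 0: 1 marking
depth 1: 3 markings reached so far
depth 2: 3 markings reached so far
(frontier empty at depth 2; search complete)
target is not among the 3 markings reachable within 4 steps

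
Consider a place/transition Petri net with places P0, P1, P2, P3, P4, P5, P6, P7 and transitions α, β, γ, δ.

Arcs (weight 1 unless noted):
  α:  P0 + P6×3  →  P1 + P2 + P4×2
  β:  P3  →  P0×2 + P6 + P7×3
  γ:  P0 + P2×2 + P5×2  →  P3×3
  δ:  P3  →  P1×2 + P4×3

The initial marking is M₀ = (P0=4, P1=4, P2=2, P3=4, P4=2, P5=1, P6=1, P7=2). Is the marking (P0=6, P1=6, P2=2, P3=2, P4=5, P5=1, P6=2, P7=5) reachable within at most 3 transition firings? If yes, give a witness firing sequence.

YES — reachable via ⟨β, δ⟩ (2 firings)

step 1: fire β:  (P0=4, P1=4, P2=2, P3=4, P4=2, P5=1, P6=1, P7=2) → (P0=6, P1=4, P2=2, P3=3, P4=2, P5=1, P6=2, P7=5)
step 2: fire δ:  (P0=6, P1=4, P2=2, P3=3, P4=2, P5=1, P6=2, P7=5) → (P0=6, P1=6, P2=2, P3=2, P4=5, P5=1, P6=2, P7=5)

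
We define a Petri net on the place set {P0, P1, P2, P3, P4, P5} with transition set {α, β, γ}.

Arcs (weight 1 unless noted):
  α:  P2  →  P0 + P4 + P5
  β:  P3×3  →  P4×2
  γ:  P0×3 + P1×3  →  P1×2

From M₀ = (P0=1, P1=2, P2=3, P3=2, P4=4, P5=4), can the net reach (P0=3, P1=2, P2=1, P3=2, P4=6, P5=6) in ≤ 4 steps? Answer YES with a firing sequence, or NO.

YES — reachable via ⟨α, α⟩ (2 firings)

step 1: fire α:  (P0=1, P1=2, P2=3, P3=2, P4=4, P5=4) → (P0=2, P1=2, P2=2, P3=2, P4=5, P5=5)
step 2: fire α:  (P0=2, P1=2, P2=2, P3=2, P4=5, P5=5) → (P0=3, P1=2, P2=1, P3=2, P4=6, P5=6)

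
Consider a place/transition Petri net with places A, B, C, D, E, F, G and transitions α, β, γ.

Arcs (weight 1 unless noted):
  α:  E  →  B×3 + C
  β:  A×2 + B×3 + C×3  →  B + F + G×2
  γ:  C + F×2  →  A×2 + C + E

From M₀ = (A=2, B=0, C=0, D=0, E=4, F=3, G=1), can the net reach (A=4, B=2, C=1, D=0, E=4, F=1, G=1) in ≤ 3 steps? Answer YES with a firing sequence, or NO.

depth 0: 1 marking
depth 1: 2 markings reached so far
depth 2: 4 markings reached so far
depth 3: 6 markings reached so far
target is not among the 6 markings reachable within 3 steps

NO — not reachable within 3 firings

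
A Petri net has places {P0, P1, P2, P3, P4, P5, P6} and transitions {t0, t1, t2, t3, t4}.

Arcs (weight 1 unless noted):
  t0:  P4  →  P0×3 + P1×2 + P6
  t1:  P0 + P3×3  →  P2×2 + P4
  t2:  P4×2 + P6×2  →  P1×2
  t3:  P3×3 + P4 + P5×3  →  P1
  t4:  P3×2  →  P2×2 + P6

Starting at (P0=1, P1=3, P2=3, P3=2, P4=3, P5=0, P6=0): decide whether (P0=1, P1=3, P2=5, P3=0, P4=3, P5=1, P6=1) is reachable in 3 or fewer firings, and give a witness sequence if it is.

depth 0: 1 marking
depth 1: 3 markings reached so far
depth 2: 5 markings reached so far
depth 3: 8 markings reached so far
target is not among the 8 markings reachable within 3 steps

NO — not reachable within 3 firings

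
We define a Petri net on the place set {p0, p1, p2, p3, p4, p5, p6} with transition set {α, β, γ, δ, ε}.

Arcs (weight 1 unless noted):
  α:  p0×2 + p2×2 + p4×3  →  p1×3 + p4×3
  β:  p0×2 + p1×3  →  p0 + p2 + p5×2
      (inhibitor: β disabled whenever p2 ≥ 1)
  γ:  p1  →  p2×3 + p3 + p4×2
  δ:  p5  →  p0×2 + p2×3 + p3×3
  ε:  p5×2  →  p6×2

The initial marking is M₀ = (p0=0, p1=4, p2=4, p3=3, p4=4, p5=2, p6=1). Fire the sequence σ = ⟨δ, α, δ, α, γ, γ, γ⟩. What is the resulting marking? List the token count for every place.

(p0=0, p1=7, p2=15, p3=12, p4=10, p5=0, p6=1)

step 1: fire δ:  (p0=0, p1=4, p2=4, p3=3, p4=4, p5=2, p6=1) → (p0=2, p1=4, p2=7, p3=6, p4=4, p5=1, p6=1)
step 2: fire α:  (p0=2, p1=4, p2=7, p3=6, p4=4, p5=1, p6=1) → (p0=0, p1=7, p2=5, p3=6, p4=4, p5=1, p6=1)
step 3: fire δ:  (p0=0, p1=7, p2=5, p3=6, p4=4, p5=1, p6=1) → (p0=2, p1=7, p2=8, p3=9, p4=4, p5=0, p6=1)
step 4: fire α:  (p0=2, p1=7, p2=8, p3=9, p4=4, p5=0, p6=1) → (p0=0, p1=10, p2=6, p3=9, p4=4, p5=0, p6=1)
step 5: fire γ:  (p0=0, p1=10, p2=6, p3=9, p4=4, p5=0, p6=1) → (p0=0, p1=9, p2=9, p3=10, p4=6, p5=0, p6=1)
step 6: fire γ:  (p0=0, p1=9, p2=9, p3=10, p4=6, p5=0, p6=1) → (p0=0, p1=8, p2=12, p3=11, p4=8, p5=0, p6=1)
step 7: fire γ:  (p0=0, p1=8, p2=12, p3=11, p4=8, p5=0, p6=1) → (p0=0, p1=7, p2=15, p3=12, p4=10, p5=0, p6=1)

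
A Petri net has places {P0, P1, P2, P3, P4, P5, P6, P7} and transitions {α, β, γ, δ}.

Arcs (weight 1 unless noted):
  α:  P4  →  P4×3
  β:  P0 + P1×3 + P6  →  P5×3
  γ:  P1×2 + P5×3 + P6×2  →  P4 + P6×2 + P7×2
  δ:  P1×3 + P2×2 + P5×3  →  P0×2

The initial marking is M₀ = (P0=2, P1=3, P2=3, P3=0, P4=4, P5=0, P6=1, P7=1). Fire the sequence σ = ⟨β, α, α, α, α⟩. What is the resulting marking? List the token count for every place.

(P0=1, P1=0, P2=3, P3=0, P4=12, P5=3, P6=0, P7=1)

step 1: fire β:  (P0=2, P1=3, P2=3, P3=0, P4=4, P5=0, P6=1, P7=1) → (P0=1, P1=0, P2=3, P3=0, P4=4, P5=3, P6=0, P7=1)
step 2: fire α:  (P0=1, P1=0, P2=3, P3=0, P4=4, P5=3, P6=0, P7=1) → (P0=1, P1=0, P2=3, P3=0, P4=6, P5=3, P6=0, P7=1)
step 3: fire α:  (P0=1, P1=0, P2=3, P3=0, P4=6, P5=3, P6=0, P7=1) → (P0=1, P1=0, P2=3, P3=0, P4=8, P5=3, P6=0, P7=1)
step 4: fire α:  (P0=1, P1=0, P2=3, P3=0, P4=8, P5=3, P6=0, P7=1) → (P0=1, P1=0, P2=3, P3=0, P4=10, P5=3, P6=0, P7=1)
step 5: fire α:  (P0=1, P1=0, P2=3, P3=0, P4=10, P5=3, P6=0, P7=1) → (P0=1, P1=0, P2=3, P3=0, P4=12, P5=3, P6=0, P7=1)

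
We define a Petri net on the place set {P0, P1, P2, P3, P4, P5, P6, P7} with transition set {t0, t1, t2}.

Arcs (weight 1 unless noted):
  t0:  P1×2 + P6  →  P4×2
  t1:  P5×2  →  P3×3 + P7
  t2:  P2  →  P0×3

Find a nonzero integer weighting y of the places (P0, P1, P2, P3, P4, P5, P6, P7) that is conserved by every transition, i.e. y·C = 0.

Incidence matrix C (rows=places, cols=transitions):
       t0   t1   t2
   P0   0    0    3
   P1  -2    0    0
   P2   0    0   -1
   P3   0    3    0
   P4   2    0    0
   P5   0   -2    0
   P6  -1    0    0
   P7   0    1    0

Candidate y = [1, 0, 3, 0, 0, 0, 0, 0]; check y·C column-wise:
  col t0: 1·0 + 0·-2 + 3·0 + 0·2 + 0·-1 = 0
  col t1: 1·0 + 3·0 + 0·3 + 0·-2 + 0·1 = 0
  col t2: 1·3 + 3·-1 = 0

y = (P0:1, P1:0, P2:3, P3:0, P4:0, P5:0, P6:0, P7:0)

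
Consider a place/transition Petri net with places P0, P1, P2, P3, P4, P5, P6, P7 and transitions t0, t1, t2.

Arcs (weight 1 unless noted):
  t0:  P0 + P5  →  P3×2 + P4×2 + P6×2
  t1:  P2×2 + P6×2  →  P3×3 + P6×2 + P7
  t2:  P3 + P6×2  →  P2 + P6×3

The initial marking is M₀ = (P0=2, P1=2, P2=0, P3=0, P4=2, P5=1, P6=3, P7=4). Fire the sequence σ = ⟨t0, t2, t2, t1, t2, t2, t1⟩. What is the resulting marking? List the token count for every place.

step 1: fire t0:  (P0=2, P1=2, P2=0, P3=0, P4=2, P5=1, P6=3, P7=4) → (P0=1, P1=2, P2=0, P3=2, P4=4, P5=0, P6=5, P7=4)
step 2: fire t2:  (P0=1, P1=2, P2=0, P3=2, P4=4, P5=0, P6=5, P7=4) → (P0=1, P1=2, P2=1, P3=1, P4=4, P5=0, P6=6, P7=4)
step 3: fire t2:  (P0=1, P1=2, P2=1, P3=1, P4=4, P5=0, P6=6, P7=4) → (P0=1, P1=2, P2=2, P3=0, P4=4, P5=0, P6=7, P7=4)
step 4: fire t1:  (P0=1, P1=2, P2=2, P3=0, P4=4, P5=0, P6=7, P7=4) → (P0=1, P1=2, P2=0, P3=3, P4=4, P5=0, P6=7, P7=5)
step 5: fire t2:  (P0=1, P1=2, P2=0, P3=3, P4=4, P5=0, P6=7, P7=5) → (P0=1, P1=2, P2=1, P3=2, P4=4, P5=0, P6=8, P7=5)
step 6: fire t2:  (P0=1, P1=2, P2=1, P3=2, P4=4, P5=0, P6=8, P7=5) → (P0=1, P1=2, P2=2, P3=1, P4=4, P5=0, P6=9, P7=5)
step 7: fire t1:  (P0=1, P1=2, P2=2, P3=1, P4=4, P5=0, P6=9, P7=5) → (P0=1, P1=2, P2=0, P3=4, P4=4, P5=0, P6=9, P7=6)

(P0=1, P1=2, P2=0, P3=4, P4=4, P5=0, P6=9, P7=6)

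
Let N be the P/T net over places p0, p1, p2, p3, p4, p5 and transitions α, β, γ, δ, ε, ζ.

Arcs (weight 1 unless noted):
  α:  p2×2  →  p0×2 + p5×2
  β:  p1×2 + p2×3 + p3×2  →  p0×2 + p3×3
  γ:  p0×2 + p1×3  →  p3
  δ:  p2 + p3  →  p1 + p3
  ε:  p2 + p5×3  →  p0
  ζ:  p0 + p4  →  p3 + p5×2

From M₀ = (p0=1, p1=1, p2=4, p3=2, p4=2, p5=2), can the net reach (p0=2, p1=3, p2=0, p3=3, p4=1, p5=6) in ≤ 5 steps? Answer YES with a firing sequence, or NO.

YES — reachable via ⟨α, δ, δ, ζ⟩ (4 firings)

step 1: fire α:  (p0=1, p1=1, p2=4, p3=2, p4=2, p5=2) → (p0=3, p1=1, p2=2, p3=2, p4=2, p5=4)
step 2: fire δ:  (p0=3, p1=1, p2=2, p3=2, p4=2, p5=4) → (p0=3, p1=2, p2=1, p3=2, p4=2, p5=4)
step 3: fire δ:  (p0=3, p1=2, p2=1, p3=2, p4=2, p5=4) → (p0=3, p1=3, p2=0, p3=2, p4=2, p5=4)
step 4: fire ζ:  (p0=3, p1=3, p2=0, p3=2, p4=2, p5=4) → (p0=2, p1=3, p2=0, p3=3, p4=1, p5=6)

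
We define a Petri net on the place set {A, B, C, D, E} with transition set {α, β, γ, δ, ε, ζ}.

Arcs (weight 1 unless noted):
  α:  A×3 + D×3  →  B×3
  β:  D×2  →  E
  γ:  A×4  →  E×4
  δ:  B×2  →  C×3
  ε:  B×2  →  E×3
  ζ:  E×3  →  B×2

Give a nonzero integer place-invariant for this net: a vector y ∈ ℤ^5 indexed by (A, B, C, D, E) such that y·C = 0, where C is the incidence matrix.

y = (A:2, B:3, C:2, D:1, E:2)

Incidence matrix C (rows=places, cols=transitions):
        α    β    γ    δ    ε    ζ
    A  -3    0   -4    0    0    0
    B   3    0    0   -2   -2    2
    C   0    0    0    3    0    0
    D  -3   -2    0    0    0    0
    E   0    1    4    0    3   -3

Candidate y = [2, 3, 2, 1, 2]; check y·C column-wise:
  col α: 2·-3 + 3·3 + 2·0 + 1·-3 + 2·0 = 0
  col β: 2·0 + 3·0 + 2·0 + 1·-2 + 2·1 = 0
  col γ: 2·-4 + 3·0 + 2·0 + 1·0 + 2·4 = 0
  col δ: 2·0 + 3·-2 + 2·3 + 1·0 + 2·0 = 0
  col ε: 2·0 + 3·-2 + 2·0 + 1·0 + 2·3 = 0
  col ζ: 2·0 + 3·2 + 2·0 + 1·0 + 2·-3 = 0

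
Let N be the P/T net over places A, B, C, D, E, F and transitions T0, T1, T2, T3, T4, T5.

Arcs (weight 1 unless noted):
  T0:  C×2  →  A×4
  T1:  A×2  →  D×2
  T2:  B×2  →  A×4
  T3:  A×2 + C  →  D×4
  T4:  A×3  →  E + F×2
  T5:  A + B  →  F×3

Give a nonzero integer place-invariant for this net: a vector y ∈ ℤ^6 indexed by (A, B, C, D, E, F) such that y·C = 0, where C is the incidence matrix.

Incidence matrix C (rows=places, cols=transitions):
       T0   T1   T2   T3   T4   T5
    A   4   -2    4   -2   -3   -1
    B   0    0   -2    0    0   -1
    C  -2    0    0   -1    0    0
    D   0    2    0    4    0    0
    E   0    0    0    0    1    0
    F   0    0    0    0    2    3

Candidate y = [1, 2, 2, 1, 1, 1]; check y·C column-wise:
  col T0: 1·4 + 2·0 + 2·-2 + 1·0 + 1·0 + 1·0 = 0
  col T1: 1·-2 + 2·0 + 2·0 + 1·2 + 1·0 + 1·0 = 0
  col T2: 1·4 + 2·-2 + 2·0 + 1·0 + 1·0 + 1·0 = 0
  col T3: 1·-2 + 2·0 + 2·-1 + 1·4 + 1·0 + 1·0 = 0
  col T4: 1·-3 + 2·0 + 2·0 + 1·0 + 1·1 + 1·2 = 0
  col T5: 1·-1 + 2·-1 + 2·0 + 1·0 + 1·0 + 1·3 = 0

y = (A:1, B:2, C:2, D:1, E:1, F:1)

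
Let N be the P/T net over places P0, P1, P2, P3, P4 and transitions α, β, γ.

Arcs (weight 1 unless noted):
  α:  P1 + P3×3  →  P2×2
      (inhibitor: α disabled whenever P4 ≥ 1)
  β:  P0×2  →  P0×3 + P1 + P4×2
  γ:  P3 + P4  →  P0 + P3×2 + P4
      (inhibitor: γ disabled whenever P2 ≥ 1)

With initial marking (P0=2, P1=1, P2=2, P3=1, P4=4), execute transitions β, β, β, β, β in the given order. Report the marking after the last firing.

step 1: fire β:  (P0=2, P1=1, P2=2, P3=1, P4=4) → (P0=3, P1=2, P2=2, P3=1, P4=6)
step 2: fire β:  (P0=3, P1=2, P2=2, P3=1, P4=6) → (P0=4, P1=3, P2=2, P3=1, P4=8)
step 3: fire β:  (P0=4, P1=3, P2=2, P3=1, P4=8) → (P0=5, P1=4, P2=2, P3=1, P4=10)
step 4: fire β:  (P0=5, P1=4, P2=2, P3=1, P4=10) → (P0=6, P1=5, P2=2, P3=1, P4=12)
step 5: fire β:  (P0=6, P1=5, P2=2, P3=1, P4=12) → (P0=7, P1=6, P2=2, P3=1, P4=14)

(P0=7, P1=6, P2=2, P3=1, P4=14)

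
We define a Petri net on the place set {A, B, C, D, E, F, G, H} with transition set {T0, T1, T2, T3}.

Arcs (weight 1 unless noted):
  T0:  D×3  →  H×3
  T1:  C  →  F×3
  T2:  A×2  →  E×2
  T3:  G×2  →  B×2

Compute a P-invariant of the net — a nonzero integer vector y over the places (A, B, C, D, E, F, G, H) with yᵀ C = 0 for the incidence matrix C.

y = (A:1, B:0, C:0, D:0, E:1, F:0, G:0, H:0)

Incidence matrix C (rows=places, cols=transitions):
       T0   T1   T2   T3
    A   0    0   -2    0
    B   0    0    0    2
    C   0   -1    0    0
    D  -3    0    0    0
    E   0    0    2    0
    F   0    3    0    0
    G   0    0    0   -2
    H   3    0    0    0

Candidate y = [1, 0, 0, 0, 1, 0, 0, 0]; check y·C column-wise:
  col T0: 1·0 + 0·-3 + 1·0 + 0·3 = 0
  col T1: 1·0 + 0·-1 + 1·0 + 0·3 = 0
  col T2: 1·-2 + 1·2 = 0
  col T3: 1·0 + 0·2 + 1·0 + 0·-2 = 0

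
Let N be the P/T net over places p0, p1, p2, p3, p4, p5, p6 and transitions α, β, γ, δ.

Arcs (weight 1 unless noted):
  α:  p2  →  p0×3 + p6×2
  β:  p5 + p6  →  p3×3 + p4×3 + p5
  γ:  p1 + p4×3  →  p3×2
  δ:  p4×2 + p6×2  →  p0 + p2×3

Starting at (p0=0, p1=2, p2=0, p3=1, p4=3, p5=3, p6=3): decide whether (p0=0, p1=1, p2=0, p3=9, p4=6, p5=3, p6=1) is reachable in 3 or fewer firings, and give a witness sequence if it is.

step 1: fire β:  (p0=0, p1=2, p2=0, p3=1, p4=3, p5=3, p6=3) → (p0=0, p1=2, p2=0, p3=4, p4=6, p5=3, p6=2)
step 2: fire β:  (p0=0, p1=2, p2=0, p3=4, p4=6, p5=3, p6=2) → (p0=0, p1=2, p2=0, p3=7, p4=9, p5=3, p6=1)
step 3: fire γ:  (p0=0, p1=2, p2=0, p3=7, p4=9, p5=3, p6=1) → (p0=0, p1=1, p2=0, p3=9, p4=6, p5=3, p6=1)

YES — reachable via ⟨β, β, γ⟩ (3 firings)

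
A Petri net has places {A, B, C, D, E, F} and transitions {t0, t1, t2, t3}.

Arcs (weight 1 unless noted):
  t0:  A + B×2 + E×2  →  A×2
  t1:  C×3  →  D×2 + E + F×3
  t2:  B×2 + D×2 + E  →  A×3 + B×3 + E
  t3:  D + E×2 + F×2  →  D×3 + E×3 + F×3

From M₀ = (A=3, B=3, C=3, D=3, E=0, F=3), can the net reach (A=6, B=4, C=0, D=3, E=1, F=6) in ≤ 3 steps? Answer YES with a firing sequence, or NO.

YES — reachable via ⟨t1, t2⟩ (2 firings)

step 1: fire t1:  (A=3, B=3, C=3, D=3, E=0, F=3) → (A=3, B=3, C=0, D=5, E=1, F=6)
step 2: fire t2:  (A=3, B=3, C=0, D=5, E=1, F=6) → (A=6, B=4, C=0, D=3, E=1, F=6)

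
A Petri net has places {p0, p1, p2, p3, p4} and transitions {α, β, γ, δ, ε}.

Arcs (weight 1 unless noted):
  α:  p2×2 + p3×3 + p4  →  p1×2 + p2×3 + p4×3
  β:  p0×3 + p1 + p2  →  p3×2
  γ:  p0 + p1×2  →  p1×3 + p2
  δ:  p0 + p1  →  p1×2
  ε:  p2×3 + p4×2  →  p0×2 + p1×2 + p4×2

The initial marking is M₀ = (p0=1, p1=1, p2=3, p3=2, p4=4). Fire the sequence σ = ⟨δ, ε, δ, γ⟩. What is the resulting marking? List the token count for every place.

step 1: fire δ:  (p0=1, p1=1, p2=3, p3=2, p4=4) → (p0=0, p1=2, p2=3, p3=2, p4=4)
step 2: fire ε:  (p0=0, p1=2, p2=3, p3=2, p4=4) → (p0=2, p1=4, p2=0, p3=2, p4=4)
step 3: fire δ:  (p0=2, p1=4, p2=0, p3=2, p4=4) → (p0=1, p1=5, p2=0, p3=2, p4=4)
step 4: fire γ:  (p0=1, p1=5, p2=0, p3=2, p4=4) → (p0=0, p1=6, p2=1, p3=2, p4=4)

(p0=0, p1=6, p2=1, p3=2, p4=4)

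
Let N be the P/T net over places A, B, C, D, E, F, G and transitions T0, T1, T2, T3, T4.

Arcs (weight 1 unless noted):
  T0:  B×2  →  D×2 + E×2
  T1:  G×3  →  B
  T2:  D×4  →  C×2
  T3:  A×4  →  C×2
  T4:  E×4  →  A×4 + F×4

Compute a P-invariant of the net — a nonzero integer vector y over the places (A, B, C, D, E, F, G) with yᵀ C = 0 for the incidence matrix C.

Incidence matrix C (rows=places, cols=transitions):
       T0   T1   T2   T3   T4
    A   0    0    0   -4    4
    B  -2    1    0    0    0
    C   0    0    2    2    0
    D   2    0   -4    0    0
    E   2    0    0    0   -4
    F   0    0    0    0    4
    G   0   -3    0    0    0

Candidate y = [1, 0, 2, 1, -1, -2, 0]; check y·C column-wise:
  col T0: 1·0 + 0·-2 + 2·0 + 1·2 + -1·2 + -2·0 = 0
  col T1: 1·0 + 0·1 + 2·0 + 1·0 + -1·0 + -2·0 + 0·-3 = 0
  col T2: 1·0 + 2·2 + 1·-4 + -1·0 + -2·0 = 0
  col T3: 1·-4 + 2·2 + 1·0 + -1·0 + -2·0 = 0
  col T4: 1·4 + 2·0 + 1·0 + -1·-4 + -2·4 = 0

y = (A:1, B:0, C:2, D:1, E:-1, F:-2, G:0)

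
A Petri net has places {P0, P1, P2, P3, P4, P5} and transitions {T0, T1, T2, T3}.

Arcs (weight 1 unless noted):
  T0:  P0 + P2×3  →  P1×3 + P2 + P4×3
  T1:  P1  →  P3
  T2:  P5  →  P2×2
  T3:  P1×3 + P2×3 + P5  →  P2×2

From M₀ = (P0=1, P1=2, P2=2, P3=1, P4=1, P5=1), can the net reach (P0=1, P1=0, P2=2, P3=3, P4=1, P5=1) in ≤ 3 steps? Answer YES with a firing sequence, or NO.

step 1: fire T1:  (P0=1, P1=2, P2=2, P3=1, P4=1, P5=1) → (P0=1, P1=1, P2=2, P3=2, P4=1, P5=1)
step 2: fire T1:  (P0=1, P1=1, P2=2, P3=2, P4=1, P5=1) → (P0=1, P1=0, P2=2, P3=3, P4=1, P5=1)

YES — reachable via ⟨T1, T1⟩ (2 firings)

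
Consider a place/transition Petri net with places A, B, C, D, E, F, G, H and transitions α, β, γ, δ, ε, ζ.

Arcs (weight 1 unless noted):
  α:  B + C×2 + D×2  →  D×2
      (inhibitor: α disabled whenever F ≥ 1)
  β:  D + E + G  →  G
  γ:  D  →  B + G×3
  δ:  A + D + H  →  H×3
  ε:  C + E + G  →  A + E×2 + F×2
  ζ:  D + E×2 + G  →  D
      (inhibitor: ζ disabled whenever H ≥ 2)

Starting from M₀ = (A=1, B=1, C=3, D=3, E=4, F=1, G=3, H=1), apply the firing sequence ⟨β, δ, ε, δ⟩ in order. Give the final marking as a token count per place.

step 1: fire β:  (A=1, B=1, C=3, D=3, E=4, F=1, G=3, H=1) → (A=1, B=1, C=3, D=2, E=3, F=1, G=3, H=1)
step 2: fire δ:  (A=1, B=1, C=3, D=2, E=3, F=1, G=3, H=1) → (A=0, B=1, C=3, D=1, E=3, F=1, G=3, H=3)
step 3: fire ε:  (A=0, B=1, C=3, D=1, E=3, F=1, G=3, H=3) → (A=1, B=1, C=2, D=1, E=4, F=3, G=2, H=3)
step 4: fire δ:  (A=1, B=1, C=2, D=1, E=4, F=3, G=2, H=3) → (A=0, B=1, C=2, D=0, E=4, F=3, G=2, H=5)

(A=0, B=1, C=2, D=0, E=4, F=3, G=2, H=5)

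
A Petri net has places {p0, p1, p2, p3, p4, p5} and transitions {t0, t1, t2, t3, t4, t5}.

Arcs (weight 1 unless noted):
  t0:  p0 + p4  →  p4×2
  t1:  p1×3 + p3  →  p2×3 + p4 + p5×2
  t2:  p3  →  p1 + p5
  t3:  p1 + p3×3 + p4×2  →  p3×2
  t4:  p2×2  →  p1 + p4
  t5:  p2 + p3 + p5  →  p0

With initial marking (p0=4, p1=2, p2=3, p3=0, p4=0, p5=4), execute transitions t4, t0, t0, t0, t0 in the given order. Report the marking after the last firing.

(p0=0, p1=3, p2=1, p3=0, p4=5, p5=4)

step 1: fire t4:  (p0=4, p1=2, p2=3, p3=0, p4=0, p5=4) → (p0=4, p1=3, p2=1, p3=0, p4=1, p5=4)
step 2: fire t0:  (p0=4, p1=3, p2=1, p3=0, p4=1, p5=4) → (p0=3, p1=3, p2=1, p3=0, p4=2, p5=4)
step 3: fire t0:  (p0=3, p1=3, p2=1, p3=0, p4=2, p5=4) → (p0=2, p1=3, p2=1, p3=0, p4=3, p5=4)
step 4: fire t0:  (p0=2, p1=3, p2=1, p3=0, p4=3, p5=4) → (p0=1, p1=3, p2=1, p3=0, p4=4, p5=4)
step 5: fire t0:  (p0=1, p1=3, p2=1, p3=0, p4=4, p5=4) → (p0=0, p1=3, p2=1, p3=0, p4=5, p5=4)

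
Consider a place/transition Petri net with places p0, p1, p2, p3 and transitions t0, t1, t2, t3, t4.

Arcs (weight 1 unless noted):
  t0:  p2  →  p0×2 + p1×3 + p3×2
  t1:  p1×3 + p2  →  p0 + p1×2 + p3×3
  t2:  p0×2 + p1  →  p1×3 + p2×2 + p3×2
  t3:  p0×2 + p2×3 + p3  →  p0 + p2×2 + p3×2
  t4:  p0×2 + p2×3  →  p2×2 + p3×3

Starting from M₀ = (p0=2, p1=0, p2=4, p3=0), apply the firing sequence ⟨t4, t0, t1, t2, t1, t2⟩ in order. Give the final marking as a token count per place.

step 1: fire t4:  (p0=2, p1=0, p2=4, p3=0) → (p0=0, p1=0, p2=3, p3=3)
step 2: fire t0:  (p0=0, p1=0, p2=3, p3=3) → (p0=2, p1=3, p2=2, p3=5)
step 3: fire t1:  (p0=2, p1=3, p2=2, p3=5) → (p0=3, p1=2, p2=1, p3=8)
step 4: fire t2:  (p0=3, p1=2, p2=1, p3=8) → (p0=1, p1=4, p2=3, p3=10)
step 5: fire t1:  (p0=1, p1=4, p2=3, p3=10) → (p0=2, p1=3, p2=2, p3=13)
step 6: fire t2:  (p0=2, p1=3, p2=2, p3=13) → (p0=0, p1=5, p2=4, p3=15)

(p0=0, p1=5, p2=4, p3=15)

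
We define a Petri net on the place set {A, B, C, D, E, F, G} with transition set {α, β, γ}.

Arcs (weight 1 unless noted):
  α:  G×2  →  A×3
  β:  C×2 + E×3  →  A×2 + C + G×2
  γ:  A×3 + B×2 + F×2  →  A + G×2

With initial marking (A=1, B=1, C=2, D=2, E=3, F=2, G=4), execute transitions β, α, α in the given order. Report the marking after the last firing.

(A=9, B=1, C=1, D=2, E=0, F=2, G=2)

step 1: fire β:  (A=1, B=1, C=2, D=2, E=3, F=2, G=4) → (A=3, B=1, C=1, D=2, E=0, F=2, G=6)
step 2: fire α:  (A=3, B=1, C=1, D=2, E=0, F=2, G=6) → (A=6, B=1, C=1, D=2, E=0, F=2, G=4)
step 3: fire α:  (A=6, B=1, C=1, D=2, E=0, F=2, G=4) → (A=9, B=1, C=1, D=2, E=0, F=2, G=2)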